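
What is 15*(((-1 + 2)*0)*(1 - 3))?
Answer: 0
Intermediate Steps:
15*(((-1 + 2)*0)*(1 - 3)) = 15*((1*0)*(-2)) = 15*(0*(-2)) = 15*0 = 0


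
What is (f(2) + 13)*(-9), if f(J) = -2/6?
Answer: -114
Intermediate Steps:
f(J) = -⅓ (f(J) = -2*⅙ = -⅓)
(f(2) + 13)*(-9) = (-⅓ + 13)*(-9) = (38/3)*(-9) = -114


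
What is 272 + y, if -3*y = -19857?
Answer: 6891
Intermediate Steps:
y = 6619 (y = -⅓*(-19857) = 6619)
272 + y = 272 + 6619 = 6891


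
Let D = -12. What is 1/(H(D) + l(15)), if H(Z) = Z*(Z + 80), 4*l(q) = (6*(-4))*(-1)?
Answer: -1/810 ≈ -0.0012346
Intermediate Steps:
l(q) = 6 (l(q) = ((6*(-4))*(-1))/4 = (-24*(-1))/4 = (¼)*24 = 6)
H(Z) = Z*(80 + Z)
1/(H(D) + l(15)) = 1/(-12*(80 - 12) + 6) = 1/(-12*68 + 6) = 1/(-816 + 6) = 1/(-810) = -1/810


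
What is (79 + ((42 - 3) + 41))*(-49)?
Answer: -7791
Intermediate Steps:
(79 + ((42 - 3) + 41))*(-49) = (79 + (39 + 41))*(-49) = (79 + 80)*(-49) = 159*(-49) = -7791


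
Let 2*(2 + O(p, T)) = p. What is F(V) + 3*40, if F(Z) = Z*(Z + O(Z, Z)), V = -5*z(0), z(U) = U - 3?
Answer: 855/2 ≈ 427.50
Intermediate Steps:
O(p, T) = -2 + p/2
z(U) = -3 + U
V = 15 (V = -5*(-3 + 0) = -5*(-3) = 15)
F(Z) = Z*(-2 + 3*Z/2) (F(Z) = Z*(Z + (-2 + Z/2)) = Z*(-2 + 3*Z/2))
F(V) + 3*40 = (½)*15*(-4 + 3*15) + 3*40 = (½)*15*(-4 + 45) + 120 = (½)*15*41 + 120 = 615/2 + 120 = 855/2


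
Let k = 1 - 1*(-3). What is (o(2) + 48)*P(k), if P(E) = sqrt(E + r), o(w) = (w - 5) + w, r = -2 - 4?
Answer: 47*I*sqrt(2) ≈ 66.468*I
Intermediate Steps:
r = -6
o(w) = -5 + 2*w (o(w) = (-5 + w) + w = -5 + 2*w)
k = 4 (k = 1 + 3 = 4)
P(E) = sqrt(-6 + E) (P(E) = sqrt(E - 6) = sqrt(-6 + E))
(o(2) + 48)*P(k) = ((-5 + 2*2) + 48)*sqrt(-6 + 4) = ((-5 + 4) + 48)*sqrt(-2) = (-1 + 48)*(I*sqrt(2)) = 47*(I*sqrt(2)) = 47*I*sqrt(2)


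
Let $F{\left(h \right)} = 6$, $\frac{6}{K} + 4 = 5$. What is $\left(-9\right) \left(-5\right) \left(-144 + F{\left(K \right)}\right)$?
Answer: $-6210$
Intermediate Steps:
$K = 6$ ($K = \frac{6}{-4 + 5} = \frac{6}{1} = 6 \cdot 1 = 6$)
$\left(-9\right) \left(-5\right) \left(-144 + F{\left(K \right)}\right) = \left(-9\right) \left(-5\right) \left(-144 + 6\right) = 45 \left(-138\right) = -6210$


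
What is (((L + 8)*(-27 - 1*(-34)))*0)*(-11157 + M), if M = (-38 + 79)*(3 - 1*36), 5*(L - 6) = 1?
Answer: 0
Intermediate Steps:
L = 31/5 (L = 6 + (1/5)*1 = 6 + 1/5 = 31/5 ≈ 6.2000)
M = -1353 (M = 41*(3 - 36) = 41*(-33) = -1353)
(((L + 8)*(-27 - 1*(-34)))*0)*(-11157 + M) = (((31/5 + 8)*(-27 - 1*(-34)))*0)*(-11157 - 1353) = ((71*(-27 + 34)/5)*0)*(-12510) = (((71/5)*7)*0)*(-12510) = ((497/5)*0)*(-12510) = 0*(-12510) = 0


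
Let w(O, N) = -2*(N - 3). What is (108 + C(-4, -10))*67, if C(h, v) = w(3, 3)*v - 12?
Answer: 6432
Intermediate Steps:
w(O, N) = 6 - 2*N (w(O, N) = -2*(-3 + N) = 6 - 2*N)
C(h, v) = -12 (C(h, v) = (6 - 2*3)*v - 12 = (6 - 6)*v - 12 = 0*v - 12 = 0 - 12 = -12)
(108 + C(-4, -10))*67 = (108 - 12)*67 = 96*67 = 6432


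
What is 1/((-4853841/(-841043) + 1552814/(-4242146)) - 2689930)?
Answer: -104936094067/282270180316032434 ≈ -3.7176e-7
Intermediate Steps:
1/((-4853841/(-841043) + 1552814/(-4242146)) - 2689930) = 1/((-4853841*(-1/841043) + 1552814*(-1/4242146)) - 2689930) = 1/((4853841/841043 - 45671/124769) - 2689930) = 1/(567197612876/104936094067 - 2689930) = 1/(-282270180316032434/104936094067) = -104936094067/282270180316032434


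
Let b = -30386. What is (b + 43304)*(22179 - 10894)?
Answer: 145779630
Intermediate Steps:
(b + 43304)*(22179 - 10894) = (-30386 + 43304)*(22179 - 10894) = 12918*11285 = 145779630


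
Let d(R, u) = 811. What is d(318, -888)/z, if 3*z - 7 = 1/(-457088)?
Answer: 1112095104/3199615 ≈ 347.57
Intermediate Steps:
z = 3199615/1371264 (z = 7/3 + (⅓)/(-457088) = 7/3 + (⅓)*(-1/457088) = 7/3 - 1/1371264 = 3199615/1371264 ≈ 2.3333)
d(318, -888)/z = 811/(3199615/1371264) = 811*(1371264/3199615) = 1112095104/3199615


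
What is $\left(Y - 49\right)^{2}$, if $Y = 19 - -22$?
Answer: $64$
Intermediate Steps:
$Y = 41$ ($Y = 19 + 22 = 41$)
$\left(Y - 49\right)^{2} = \left(41 - 49\right)^{2} = \left(-8\right)^{2} = 64$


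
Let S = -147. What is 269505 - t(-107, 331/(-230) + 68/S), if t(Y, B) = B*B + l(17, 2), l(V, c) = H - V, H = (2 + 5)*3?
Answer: 308066797961891/1143116100 ≈ 2.6950e+5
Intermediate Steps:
H = 21 (H = 7*3 = 21)
l(V, c) = 21 - V
t(Y, B) = 4 + B² (t(Y, B) = B*B + (21 - 1*17) = B² + (21 - 17) = B² + 4 = 4 + B²)
269505 - t(-107, 331/(-230) + 68/S) = 269505 - (4 + (331/(-230) + 68/(-147))²) = 269505 - (4 + (331*(-1/230) + 68*(-1/147))²) = 269505 - (4 + (-331/230 - 68/147)²) = 269505 - (4 + (-64297/33810)²) = 269505 - (4 + 4134104209/1143116100) = 269505 - 1*8706568609/1143116100 = 269505 - 8706568609/1143116100 = 308066797961891/1143116100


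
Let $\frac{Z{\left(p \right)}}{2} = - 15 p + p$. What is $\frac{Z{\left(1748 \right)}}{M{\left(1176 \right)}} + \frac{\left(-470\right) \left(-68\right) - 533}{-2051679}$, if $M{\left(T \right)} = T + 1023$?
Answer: $- \frac{33495494983}{1503880707} \approx -22.273$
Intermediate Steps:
$Z{\left(p \right)} = - 28 p$ ($Z{\left(p \right)} = 2 \left(- 15 p + p\right) = 2 \left(- 14 p\right) = - 28 p$)
$M{\left(T \right)} = 1023 + T$
$\frac{Z{\left(1748 \right)}}{M{\left(1176 \right)}} + \frac{\left(-470\right) \left(-68\right) - 533}{-2051679} = \frac{\left(-28\right) 1748}{1023 + 1176} + \frac{\left(-470\right) \left(-68\right) - 533}{-2051679} = - \frac{48944}{2199} + \left(31960 - 533\right) \left(- \frac{1}{2051679}\right) = \left(-48944\right) \frac{1}{2199} + 31427 \left(- \frac{1}{2051679}\right) = - \frac{48944}{2199} - \frac{31427}{2051679} = - \frac{33495494983}{1503880707}$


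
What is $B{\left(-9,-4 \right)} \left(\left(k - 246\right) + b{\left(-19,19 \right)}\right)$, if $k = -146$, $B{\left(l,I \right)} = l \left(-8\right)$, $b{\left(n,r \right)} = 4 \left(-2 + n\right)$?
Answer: $-34272$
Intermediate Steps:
$b{\left(n,r \right)} = -8 + 4 n$
$B{\left(l,I \right)} = - 8 l$
$B{\left(-9,-4 \right)} \left(\left(k - 246\right) + b{\left(-19,19 \right)}\right) = \left(-8\right) \left(-9\right) \left(\left(-146 - 246\right) + \left(-8 + 4 \left(-19\right)\right)\right) = 72 \left(-392 - 84\right) = 72 \left(-476\right) = -34272$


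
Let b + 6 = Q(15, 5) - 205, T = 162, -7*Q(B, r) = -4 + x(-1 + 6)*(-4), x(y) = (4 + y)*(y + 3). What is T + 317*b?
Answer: -374511/7 ≈ -53502.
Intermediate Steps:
x(y) = (3 + y)*(4 + y) (x(y) = (4 + y)*(3 + y) = (3 + y)*(4 + y))
Q(B, r) = 292/7 (Q(B, r) = -(-4 + (12 + (-1 + 6)² + 7*(-1 + 6))*(-4))/7 = -(-4 + (12 + 5² + 7*5)*(-4))/7 = -(-4 + (12 + 25 + 35)*(-4))/7 = -(-4 + 72*(-4))/7 = -(-4 - 288)/7 = -⅐*(-292) = 292/7)
b = -1185/7 (b = -6 + (292/7 - 205) = -6 - 1143/7 = -1185/7 ≈ -169.29)
T + 317*b = 162 + 317*(-1185/7) = 162 - 375645/7 = -374511/7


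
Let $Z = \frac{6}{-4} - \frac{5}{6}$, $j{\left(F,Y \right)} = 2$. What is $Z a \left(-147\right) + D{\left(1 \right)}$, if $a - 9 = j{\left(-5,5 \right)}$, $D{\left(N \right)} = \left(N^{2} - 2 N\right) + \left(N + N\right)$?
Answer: $3774$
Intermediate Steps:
$D{\left(N \right)} = N^{2}$ ($D{\left(N \right)} = \left(N^{2} - 2 N\right) + 2 N = N^{2}$)
$a = 11$ ($a = 9 + 2 = 11$)
$Z = - \frac{7}{3}$ ($Z = 6 \left(- \frac{1}{4}\right) - \frac{5}{6} = - \frac{3}{2} - \frac{5}{6} = - \frac{7}{3} \approx -2.3333$)
$Z a \left(-147\right) + D{\left(1 \right)} = \left(- \frac{7}{3}\right) 11 \left(-147\right) + 1^{2} = \left(- \frac{77}{3}\right) \left(-147\right) + 1 = 3773 + 1 = 3774$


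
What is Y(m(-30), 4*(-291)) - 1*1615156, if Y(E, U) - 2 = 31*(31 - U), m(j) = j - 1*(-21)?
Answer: -1578109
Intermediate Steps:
m(j) = 21 + j (m(j) = j + 21 = 21 + j)
Y(E, U) = 963 - 31*U (Y(E, U) = 2 + 31*(31 - U) = 2 + (961 - 31*U) = 963 - 31*U)
Y(m(-30), 4*(-291)) - 1*1615156 = (963 - 124*(-291)) - 1*1615156 = (963 - 31*(-1164)) - 1615156 = (963 + 36084) - 1615156 = 37047 - 1615156 = -1578109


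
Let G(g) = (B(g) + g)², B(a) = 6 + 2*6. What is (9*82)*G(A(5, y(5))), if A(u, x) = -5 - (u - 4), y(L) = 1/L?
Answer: 106272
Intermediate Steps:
y(L) = 1/L
A(u, x) = -1 - u (A(u, x) = -5 - (-4 + u) = -5 + (4 - u) = -1 - u)
B(a) = 18 (B(a) = 6 + 12 = 18)
G(g) = (18 + g)²
(9*82)*G(A(5, y(5))) = (9*82)*(18 + (-1 - 1*5))² = 738*(18 + (-1 - 5))² = 738*(18 - 6)² = 738*12² = 738*144 = 106272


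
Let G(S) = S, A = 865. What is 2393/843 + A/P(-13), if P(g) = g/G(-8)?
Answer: 5864669/10959 ≈ 535.15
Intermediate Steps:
P(g) = -g/8 (P(g) = g/(-8) = g*(-⅛) = -g/8)
2393/843 + A/P(-13) = 2393/843 + 865/((-⅛*(-13))) = 2393*(1/843) + 865/(13/8) = 2393/843 + 865*(8/13) = 2393/843 + 6920/13 = 5864669/10959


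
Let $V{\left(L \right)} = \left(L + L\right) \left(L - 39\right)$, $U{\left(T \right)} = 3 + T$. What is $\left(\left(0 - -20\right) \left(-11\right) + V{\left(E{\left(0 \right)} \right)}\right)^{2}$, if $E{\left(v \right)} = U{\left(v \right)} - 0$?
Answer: $190096$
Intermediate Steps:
$E{\left(v \right)} = 3 + v$ ($E{\left(v \right)} = \left(3 + v\right) - 0 = \left(3 + v\right) + 0 = 3 + v$)
$V{\left(L \right)} = 2 L \left(-39 + L\right)$
$\left(\left(0 - -20\right) \left(-11\right) + V{\left(E{\left(0 \right)} \right)}\right)^{2} = \left(\left(0 - -20\right) \left(-11\right) + 2 \left(3 + 0\right) \left(-39 + \left(3 + 0\right)\right)\right)^{2} = \left(\left(0 + 20\right) \left(-11\right) + 2 \cdot 3 \left(-39 + 3\right)\right)^{2} = \left(20 \left(-11\right) + 2 \cdot 3 \left(-36\right)\right)^{2} = \left(-220 - 216\right)^{2} = \left(-436\right)^{2} = 190096$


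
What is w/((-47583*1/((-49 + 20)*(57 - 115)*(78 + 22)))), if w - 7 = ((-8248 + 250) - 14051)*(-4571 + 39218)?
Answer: 128493311267200/47583 ≈ 2.7004e+9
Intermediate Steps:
w = -763931696 (w = 7 + ((-8248 + 250) - 14051)*(-4571 + 39218) = 7 + (-7998 - 14051)*34647 = 7 - 22049*34647 = 7 - 763931703 = -763931696)
w/((-47583*1/((-49 + 20)*(57 - 115)*(78 + 22)))) = -763931696*(-(-49 + 20)*(57 - 115)*(78 + 22)/47583) = -763931696/((-47583/((100*(-29))*(-58)))) = -763931696/((-47583/((-2900*(-58))))) = -763931696/((-47583/168200)) = -763931696/((-47583*1/168200)) = -763931696/(-47583/168200) = -763931696*(-168200/47583) = 128493311267200/47583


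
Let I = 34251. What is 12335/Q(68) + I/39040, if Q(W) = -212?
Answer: -118574297/2069120 ≈ -57.307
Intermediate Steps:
12335/Q(68) + I/39040 = 12335/(-212) + 34251/39040 = 12335*(-1/212) + 34251*(1/39040) = -12335/212 + 34251/39040 = -118574297/2069120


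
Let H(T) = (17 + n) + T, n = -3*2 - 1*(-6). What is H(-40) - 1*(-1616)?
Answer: 1593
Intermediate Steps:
n = 0 (n = -6 + 6 = 0)
H(T) = 17 + T (H(T) = (17 + 0) + T = 17 + T)
H(-40) - 1*(-1616) = (17 - 40) - 1*(-1616) = -23 + 1616 = 1593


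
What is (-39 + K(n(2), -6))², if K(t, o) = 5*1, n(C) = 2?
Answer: 1156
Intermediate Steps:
K(t, o) = 5
(-39 + K(n(2), -6))² = (-39 + 5)² = (-34)² = 1156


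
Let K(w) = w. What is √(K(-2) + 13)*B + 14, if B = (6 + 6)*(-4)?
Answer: 14 - 48*√11 ≈ -145.20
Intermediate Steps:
B = -48 (B = 12*(-4) = -48)
√(K(-2) + 13)*B + 14 = √(-2 + 13)*(-48) + 14 = √11*(-48) + 14 = -48*√11 + 14 = 14 - 48*√11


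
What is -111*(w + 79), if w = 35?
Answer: -12654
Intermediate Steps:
-111*(w + 79) = -111*(35 + 79) = -111*114 = -12654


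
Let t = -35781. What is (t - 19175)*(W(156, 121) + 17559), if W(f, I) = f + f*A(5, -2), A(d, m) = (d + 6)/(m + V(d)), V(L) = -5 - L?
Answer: -965686832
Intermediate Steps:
A(d, m) = (6 + d)/(-5 + m - d) (A(d, m) = (d + 6)/(m + (-5 - d)) = (6 + d)/(-5 + m - d))
W(f, I) = f/12 (W(f, I) = f + f*((-6 - 1*5)/(5 + 5 - 1*(-2))) = f + f*((-6 - 5)/(5 + 5 + 2)) = f + f*(-11/12) = f - 11*f/12 = f/12)
(t - 19175)*(W(156, 121) + 17559) = (-35781 - 19175)*((1/12)*156 + 17559) = -54956*(13 + 17559) = -54956*17572 = -965686832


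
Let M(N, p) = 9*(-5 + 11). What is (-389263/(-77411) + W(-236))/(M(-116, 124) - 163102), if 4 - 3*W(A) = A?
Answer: -6582143/12621708728 ≈ -0.00052149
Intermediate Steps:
W(A) = 4/3 - A/3
M(N, p) = 54 (M(N, p) = 9*6 = 54)
(-389263/(-77411) + W(-236))/(M(-116, 124) - 163102) = (-389263/(-77411) + (4/3 - ⅓*(-236)))/(54 - 163102) = (-389263*(-1/77411) + (4/3 + 236/3))/(-163048) = (389263/77411 + 80)*(-1/163048) = (6582143/77411)*(-1/163048) = -6582143/12621708728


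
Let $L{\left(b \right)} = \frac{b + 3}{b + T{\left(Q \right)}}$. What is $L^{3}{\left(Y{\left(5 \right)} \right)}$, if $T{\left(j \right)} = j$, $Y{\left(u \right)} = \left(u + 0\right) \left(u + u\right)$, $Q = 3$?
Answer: $1$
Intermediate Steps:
$Y{\left(u \right)} = 2 u^{2}$ ($Y{\left(u \right)} = u 2 u = 2 u^{2}$)
$L{\left(b \right)} = 1$ ($L{\left(b \right)} = \frac{b + 3}{b + 3} = \frac{3 + b}{3 + b} = 1$)
$L^{3}{\left(Y{\left(5 \right)} \right)} = 1^{3} = 1$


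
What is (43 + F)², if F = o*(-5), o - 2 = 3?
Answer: 324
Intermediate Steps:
o = 5 (o = 2 + 3 = 5)
F = -25 (F = 5*(-5) = -25)
(43 + F)² = (43 - 25)² = 18² = 324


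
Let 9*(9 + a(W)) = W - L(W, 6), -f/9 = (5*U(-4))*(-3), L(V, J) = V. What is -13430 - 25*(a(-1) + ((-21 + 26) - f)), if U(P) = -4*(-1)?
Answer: 170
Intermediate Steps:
U(P) = 4
f = 540 (f = -9*5*4*(-3) = -180*(-3) = -9*(-60) = 540)
a(W) = -9 (a(W) = -9 + (W - W)/9 = -9 + (⅑)*0 = -9 + 0 = -9)
-13430 - 25*(a(-1) + ((-21 + 26) - f)) = -13430 - 25*(-9 + ((-21 + 26) - 1*540)) = -13430 - 25*(-9 + (5 - 540)) = -13430 - 25*(-9 - 535) = -13430 - 25*(-544) = -13430 - 1*(-13600) = -13430 + 13600 = 170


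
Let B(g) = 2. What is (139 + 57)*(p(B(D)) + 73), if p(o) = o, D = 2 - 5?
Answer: 14700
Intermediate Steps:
D = -3
(139 + 57)*(p(B(D)) + 73) = (139 + 57)*(2 + 73) = 196*75 = 14700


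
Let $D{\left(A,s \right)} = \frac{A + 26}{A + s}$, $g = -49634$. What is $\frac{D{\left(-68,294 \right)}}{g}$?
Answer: $\frac{21}{5608642} \approx 3.7442 \cdot 10^{-6}$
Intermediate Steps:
$D{\left(A,s \right)} = \frac{26 + A}{A + s}$
$\frac{D{\left(-68,294 \right)}}{g} = \frac{\frac{1}{-68 + 294} \left(26 - 68\right)}{-49634} = \frac{1}{226} \left(-42\right) \left(- \frac{1}{49634}\right) = \left(- \frac{21}{113}\right) \left(- \frac{1}{49634}\right) = \frac{21}{5608642}$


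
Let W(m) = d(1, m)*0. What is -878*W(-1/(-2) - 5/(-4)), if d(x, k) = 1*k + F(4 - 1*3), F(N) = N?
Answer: 0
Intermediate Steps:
d(x, k) = 1 + k (d(x, k) = 1*k + (4 - 1*3) = k + (4 - 3) = k + 1 = 1 + k)
W(m) = 0 (W(m) = (1 + m)*0 = 0)
-878*W(-1/(-2) - 5/(-4)) = -878*0 = 0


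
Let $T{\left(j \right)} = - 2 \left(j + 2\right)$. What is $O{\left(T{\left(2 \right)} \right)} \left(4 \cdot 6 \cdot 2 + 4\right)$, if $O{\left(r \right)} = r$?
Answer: $-416$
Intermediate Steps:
$T{\left(j \right)} = -4 - 2 j$ ($T{\left(j \right)} = - 2 \left(2 + j\right) = -4 - 2 j$)
$O{\left(T{\left(2 \right)} \right)} \left(4 \cdot 6 \cdot 2 + 4\right) = \left(-4 - 4\right) \left(4 \cdot 6 \cdot 2 + 4\right) = \left(-4 - 4\right) \left(24 \cdot 2 + 4\right) = - 8 \left(48 + 4\right) = \left(-8\right) 52 = -416$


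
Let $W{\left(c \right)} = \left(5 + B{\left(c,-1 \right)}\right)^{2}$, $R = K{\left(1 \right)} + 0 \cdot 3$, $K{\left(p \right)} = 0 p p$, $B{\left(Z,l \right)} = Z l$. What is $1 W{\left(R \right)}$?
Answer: $25$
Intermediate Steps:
$K{\left(p \right)} = 0$ ($K{\left(p \right)} = 0 p = 0$)
$R = 0$ ($R = 0 + 0 \cdot 3 = 0 + 0 = 0$)
$W{\left(c \right)} = \left(5 - c\right)^{2}$ ($W{\left(c \right)} = \left(5 + c \left(-1\right)\right)^{2} = \left(5 - c\right)^{2}$)
$1 W{\left(R \right)} = 1 \left(5 - 0\right)^{2} = 1 \left(5 + 0\right)^{2} = 1 \cdot 5^{2} = 1 \cdot 25 = 25$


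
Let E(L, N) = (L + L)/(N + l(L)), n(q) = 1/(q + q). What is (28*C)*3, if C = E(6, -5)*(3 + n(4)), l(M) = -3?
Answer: -1575/4 ≈ -393.75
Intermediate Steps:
n(q) = 1/(2*q)
E(L, N) = 2*L/(-3 + N) (E(L, N) = (L + L)/(N - 3) = (2*L)/(-3 + N) = 2*L/(-3 + N))
C = -75/16 (C = (2*6/(-3 - 5))*(3 + (1/2)/4) = (2*6/(-8))*(3 + (1/2)*(1/4)) = (2*6*(-1/8))*(3 + 1/8) = -3/2*25/8 = -75/16 ≈ -4.6875)
(28*C)*3 = (28*(-75/16))*3 = -525/4*3 = -1575/4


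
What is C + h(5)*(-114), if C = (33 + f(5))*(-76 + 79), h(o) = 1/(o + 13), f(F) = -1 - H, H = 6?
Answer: 215/3 ≈ 71.667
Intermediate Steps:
f(F) = -7 (f(F) = -1 - 1*6 = -1 - 6 = -7)
h(o) = 1/(13 + o)
C = 78 (C = (33 - 7)*(-76 + 79) = 26*3 = 78)
C + h(5)*(-114) = 78 - 114/(13 + 5) = 78 - 114/18 = 78 + (1/18)*(-114) = 78 - 19/3 = 215/3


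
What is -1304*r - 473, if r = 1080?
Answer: -1408793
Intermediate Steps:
-1304*r - 473 = -1304*1080 - 473 = -1408320 - 473 = -1408793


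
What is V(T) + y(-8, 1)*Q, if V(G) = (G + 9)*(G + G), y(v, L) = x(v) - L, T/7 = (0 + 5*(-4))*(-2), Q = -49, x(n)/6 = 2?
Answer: 161301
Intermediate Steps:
x(n) = 12 (x(n) = 6*2 = 12)
T = 280 (T = 7*((0 + 5*(-4))*(-2)) = 7*((0 - 20)*(-2)) = 7*(-20*(-2)) = 7*40 = 280)
y(v, L) = 12 - L
V(G) = 2*G*(9 + G) (V(G) = (9 + G)*(2*G) = 2*G*(9 + G))
V(T) + y(-8, 1)*Q = 2*280*(9 + 280) + (12 - 1*1)*(-49) = 2*280*289 + (12 - 1)*(-49) = 161840 + 11*(-49) = 161840 - 539 = 161301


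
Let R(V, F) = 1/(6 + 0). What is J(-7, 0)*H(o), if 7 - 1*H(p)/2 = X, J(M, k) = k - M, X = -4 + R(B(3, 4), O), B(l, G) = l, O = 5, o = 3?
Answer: 455/3 ≈ 151.67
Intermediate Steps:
R(V, F) = ⅙ (R(V, F) = 1/6 = ⅙)
X = -23/6 (X = -4 + ⅙ = -23/6 ≈ -3.8333)
H(p) = 65/3 (H(p) = 14 - 2*(-23/6) = 14 + 23/3 = 65/3)
J(-7, 0)*H(o) = (0 - 1*(-7))*(65/3) = (0 + 7)*(65/3) = 7*(65/3) = 455/3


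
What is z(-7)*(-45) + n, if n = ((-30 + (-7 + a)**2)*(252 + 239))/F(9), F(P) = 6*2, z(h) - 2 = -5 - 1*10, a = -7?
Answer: 44263/6 ≈ 7377.2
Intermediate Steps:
z(h) = -13 (z(h) = 2 + (-5 - 1*10) = 2 + (-5 - 10) = 2 - 15 = -13)
F(P) = 12
n = 40753/6 (n = ((-30 + (-7 - 7)**2)*(252 + 239))/12 = ((-30 + (-14)**2)*491)*(1/12) = ((-30 + 196)*491)*(1/12) = (166*491)*(1/12) = 81506*(1/12) = 40753/6 ≈ 6792.2)
z(-7)*(-45) + n = -13*(-45) + 40753/6 = 585 + 40753/6 = 44263/6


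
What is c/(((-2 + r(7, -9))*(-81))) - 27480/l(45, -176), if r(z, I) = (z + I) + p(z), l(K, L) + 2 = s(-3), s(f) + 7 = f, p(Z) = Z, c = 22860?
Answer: 59290/27 ≈ 2195.9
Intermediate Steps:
s(f) = -7 + f
l(K, L) = -12 (l(K, L) = -2 + (-7 - 3) = -2 - 10 = -12)
r(z, I) = I + 2*z (r(z, I) = (z + I) + z = (I + z) + z = I + 2*z)
c/(((-2 + r(7, -9))*(-81))) - 27480/l(45, -176) = 22860/(((-2 + (-9 + 2*7))*(-81))) - 27480/(-12) = 22860/(((-2 + (-9 + 14))*(-81))) - 27480*(-1/12) = 22860/(((-2 + 5)*(-81))) + 2290 = 22860/((3*(-81))) + 2290 = 22860/(-243) + 2290 = 22860*(-1/243) + 2290 = -2540/27 + 2290 = 59290/27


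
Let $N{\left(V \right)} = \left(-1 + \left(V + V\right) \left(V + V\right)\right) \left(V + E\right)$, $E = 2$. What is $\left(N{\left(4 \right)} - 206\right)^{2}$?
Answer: $29584$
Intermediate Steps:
$N{\left(V \right)} = \left(-1 + 4 V^{2}\right) \left(2 + V\right)$ ($N{\left(V \right)} = \left(-1 + \left(V + V\right) \left(V + V\right)\right) \left(V + 2\right) = \left(-1 + 2 V 2 V\right) \left(2 + V\right) = \left(-1 + 4 V^{2}\right) \left(2 + V\right)$)
$\left(N{\left(4 \right)} - 206\right)^{2} = \left(\left(-2 - 4 + 4 \cdot 4^{3} + 8 \cdot 4^{2}\right) - 206\right)^{2} = \left(\left(-2 - 4 + 4 \cdot 64 + 8 \cdot 16\right) - 206\right)^{2} = \left(\left(-2 - 4 + 256 + 128\right) - 206\right)^{2} = \left(378 - 206\right)^{2} = 172^{2} = 29584$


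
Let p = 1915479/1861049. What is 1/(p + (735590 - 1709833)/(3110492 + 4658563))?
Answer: 14458592038695/13068347741438 ≈ 1.1064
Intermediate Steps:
p = 1915479/1861049 (p = 1915479*(1/1861049) = 1915479/1861049 ≈ 1.0292)
1/(p + (735590 - 1709833)/(3110492 + 4658563)) = 1/(1915479/1861049 + (735590 - 1709833)/(3110492 + 4658563)) = 1/(1915479/1861049 - 974243/7769055) = 1/(13068347741438/14458592038695) = 14458592038695/13068347741438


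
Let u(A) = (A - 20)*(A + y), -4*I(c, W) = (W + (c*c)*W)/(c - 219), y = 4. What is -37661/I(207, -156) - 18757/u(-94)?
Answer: -68484457/43964100 ≈ -1.5577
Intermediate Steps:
I(c, W) = -(W + W*c²)/(4*(-219 + c)) (I(c, W) = -(W + (c*c)*W)/(4*(c - 219)) = -(W + c²*W)/(4*(-219 + c)) = -(W + W*c²)/(4*(-219 + c)))
u(A) = (-20 + A)*(4 + A) (u(A) = (A - 20)*(A + 4) = (-20 + A)*(4 + A))
-37661/I(207, -156) - 18757/u(-94) = -37661*(-876 + 4*207)/(156*(1 + 207²)) - 18757/(-80 + (-94)² - 16*(-94)) = -37661*(-876 + 828)/(156*(1 + 42849)) - 18757/(-80 + 8836 + 1504) = -37661/((-1*(-156)*42850/(-48))) - 18757/10260 = -37661/((-1*(-156)*(-1/48)*42850)) - 18757*1/10260 = -37661/(-278525/2) - 18757/10260 = -37661*(-2/278525) - 18757/10260 = 5794/21425 - 18757/10260 = -68484457/43964100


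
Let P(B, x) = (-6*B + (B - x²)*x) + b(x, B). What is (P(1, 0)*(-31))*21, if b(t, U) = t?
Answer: 3906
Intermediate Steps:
P(B, x) = x - 6*B + x*(B - x²) (P(B, x) = (-6*B + (B - x²)*x) + x = (-6*B + x*(B - x²)) + x = x - 6*B + x*(B - x²))
(P(1, 0)*(-31))*21 = ((0 - 1*0³ - 6*1 + 1*0)*(-31))*21 = ((0 - 1*0 - 6 + 0)*(-31))*21 = ((0 + 0 - 6 + 0)*(-31))*21 = -6*(-31)*21 = 186*21 = 3906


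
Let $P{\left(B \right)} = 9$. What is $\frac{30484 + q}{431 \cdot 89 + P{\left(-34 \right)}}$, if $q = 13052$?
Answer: $\frac{2721}{2398} \approx 1.1347$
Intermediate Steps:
$\frac{30484 + q}{431 \cdot 89 + P{\left(-34 \right)}} = \frac{30484 + 13052}{431 \cdot 89 + 9} = \frac{43536}{38359 + 9} = \frac{43536}{38368} = 43536 \cdot \frac{1}{38368} = \frac{2721}{2398}$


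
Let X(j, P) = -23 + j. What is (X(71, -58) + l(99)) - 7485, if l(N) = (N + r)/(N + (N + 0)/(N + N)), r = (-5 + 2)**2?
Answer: -1479747/199 ≈ -7435.9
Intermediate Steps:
r = 9 (r = (-3)**2 = 9)
l(N) = (9 + N)/(1/2 + N) (l(N) = (N + 9)/(N + (N + 0)/(N + N)) = (9 + N)/(N + N/((2*N))) = (9 + N)/(N + N*(1/(2*N))) = (9 + N)/(N + 1/2) = (9 + N)/(1/2 + N))
(X(71, -58) + l(99)) - 7485 = ((-23 + 71) + 2*(9 + 99)/(1 + 2*99)) - 7485 = (48 + 2*108/(1 + 198)) - 7485 = (48 + 2*108/199) - 7485 = (48 + 2*(1/199)*108) - 7485 = (48 + 216/199) - 7485 = 9768/199 - 7485 = -1479747/199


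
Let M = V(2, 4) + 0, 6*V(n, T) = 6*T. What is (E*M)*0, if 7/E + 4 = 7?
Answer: 0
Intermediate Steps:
E = 7/3 (E = 7/(-4 + 7) = 7/3 ≈ 2.3333)
V(n, T) = T (V(n, T) = (6*T)/6 = T)
M = 4 (M = 4 + 0 = 4)
(E*M)*0 = ((7/3)*4)*0 = (28/3)*0 = 0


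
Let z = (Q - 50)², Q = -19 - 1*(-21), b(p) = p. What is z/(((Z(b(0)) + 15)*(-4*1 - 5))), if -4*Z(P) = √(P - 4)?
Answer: -15360/901 - 512*I/901 ≈ -17.048 - 0.56826*I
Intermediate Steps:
Z(P) = -√(-4 + P)/4 (Z(P) = -√(P - 4)/4 = -√(-4 + P)/4)
Q = 2 (Q = -19 + 21 = 2)
z = 2304 (z = (2 - 50)² = (-48)² = 2304)
z/(((Z(b(0)) + 15)*(-4*1 - 5))) = 2304/(((-√(-4 + 0)/4 + 15)*(-4*1 - 5))) = 2304/(((-I/2 + 15)*(-4 - 5))) = 2304/(((-I/2 + 15)*(-9))) = 2304/(((15 - I/2)*(-9))) = 2304/(-135 + 9*I/2) = 2304*(4*(-135 - 9*I/2)/72981) = 1024*(-135 - 9*I/2)/8109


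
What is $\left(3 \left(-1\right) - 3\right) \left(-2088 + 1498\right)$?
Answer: $3540$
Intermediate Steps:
$\left(3 \left(-1\right) - 3\right) \left(-2088 + 1498\right) = \left(-3 - 3\right) \left(-590\right) = \left(-6\right) \left(-590\right) = 3540$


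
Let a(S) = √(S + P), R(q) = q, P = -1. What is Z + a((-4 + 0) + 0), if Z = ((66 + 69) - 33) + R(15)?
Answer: 117 + I*√5 ≈ 117.0 + 2.2361*I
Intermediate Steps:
a(S) = √(-1 + S) (a(S) = √(S - 1) = √(-1 + S))
Z = 117 (Z = ((66 + 69) - 33) + 15 = (135 - 33) + 15 = 102 + 15 = 117)
Z + a((-4 + 0) + 0) = 117 + √(-1 + ((-4 + 0) + 0)) = 117 + √(-1 + (-4 + 0)) = 117 + √(-1 - 4) = 117 + √(-5) = 117 + I*√5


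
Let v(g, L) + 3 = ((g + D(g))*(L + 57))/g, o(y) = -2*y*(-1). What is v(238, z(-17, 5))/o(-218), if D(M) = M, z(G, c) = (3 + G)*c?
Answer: 29/436 ≈ 0.066514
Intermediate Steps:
z(G, c) = c*(3 + G)
o(y) = 2*y
v(g, L) = 111 + 2*L (v(g, L) = -3 + ((g + g)*(L + 57))/g = -3 + ((2*g)*(57 + L))/g = -3 + (2*g*(57 + L))/g = -3 + (114 + 2*L) = 111 + 2*L)
v(238, z(-17, 5))/o(-218) = (111 + 2*(5*(3 - 17)))/((2*(-218))) = (111 + 2*(5*(-14)))/(-436) = (111 + 2*(-70))*(-1/436) = (111 - 140)*(-1/436) = -29*(-1/436) = 29/436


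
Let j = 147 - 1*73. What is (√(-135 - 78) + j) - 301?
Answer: -227 + I*√213 ≈ -227.0 + 14.595*I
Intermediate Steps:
j = 74 (j = 147 - 73 = 74)
(√(-135 - 78) + j) - 301 = (√(-135 - 78) + 74) - 301 = (√(-213) + 74) - 301 = (I*√213 + 74) - 301 = (74 + I*√213) - 301 = -227 + I*√213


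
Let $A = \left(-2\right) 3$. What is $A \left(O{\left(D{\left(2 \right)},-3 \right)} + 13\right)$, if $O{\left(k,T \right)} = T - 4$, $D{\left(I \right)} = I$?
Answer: $-36$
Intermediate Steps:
$O{\left(k,T \right)} = -4 + T$
$A = -6$
$A \left(O{\left(D{\left(2 \right)},-3 \right)} + 13\right) = - 6 \left(\left(-4 - 3\right) + 13\right) = - 6 \left(-7 + 13\right) = \left(-6\right) 6 = -36$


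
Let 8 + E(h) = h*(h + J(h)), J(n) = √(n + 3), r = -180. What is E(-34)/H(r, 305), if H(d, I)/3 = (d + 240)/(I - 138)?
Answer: 47929/45 - 2839*I*√31/90 ≈ 1065.1 - 175.63*I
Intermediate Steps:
H(d, I) = 3*(240 + d)/(-138 + I) (H(d, I) = 3*((d + 240)/(I - 138)) = 3*((240 + d)/(-138 + I)) = 3*(240 + d)/(-138 + I))
J(n) = √(3 + n)
E(h) = -8 + h*(h + √(3 + h))
E(-34)/H(r, 305) = (-8 + (-34)² - 34*√(3 - 34))/((3*(240 - 180)/(-138 + 305))) = (-8 + 1156 - 34*I*√31)/((3*60/167)) = (-8 + 1156 - 34*I*√31)/((3*(1/167)*60)) = (-8 + 1156 - 34*I*√31)/(180/167) = (1148 - 34*I*√31)*(167/180) = 47929/45 - 2839*I*√31/90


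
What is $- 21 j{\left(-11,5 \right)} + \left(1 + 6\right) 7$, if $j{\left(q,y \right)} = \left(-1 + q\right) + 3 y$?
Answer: $-14$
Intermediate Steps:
$j{\left(q,y \right)} = -1 + q + 3 y$
$- 21 j{\left(-11,5 \right)} + \left(1 + 6\right) 7 = - 21 \left(-1 - 11 + 3 \cdot 5\right) + \left(1 + 6\right) 7 = - 21 \left(-1 - 11 + 15\right) + 7 \cdot 7 = \left(-21\right) 3 + 49 = -63 + 49 = -14$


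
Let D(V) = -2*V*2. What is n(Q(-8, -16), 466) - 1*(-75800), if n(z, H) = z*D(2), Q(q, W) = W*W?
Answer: 73752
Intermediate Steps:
D(V) = -4*V
Q(q, W) = W²
n(z, H) = -8*z (n(z, H) = z*(-4*2) = z*(-8) = -8*z)
n(Q(-8, -16), 466) - 1*(-75800) = -8*(-16)² - 1*(-75800) = -8*256 + 75800 = -2048 + 75800 = 73752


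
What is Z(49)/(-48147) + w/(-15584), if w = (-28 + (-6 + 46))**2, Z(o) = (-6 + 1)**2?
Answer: -457673/46895178 ≈ -0.0097595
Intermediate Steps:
Z(o) = 25 (Z(o) = (-5)**2 = 25)
w = 144 (w = (-28 + 40)**2 = 12**2 = 144)
Z(49)/(-48147) + w/(-15584) = 25/(-48147) + 144/(-15584) = 25*(-1/48147) + 144*(-1/15584) = -25/48147 - 9/974 = -457673/46895178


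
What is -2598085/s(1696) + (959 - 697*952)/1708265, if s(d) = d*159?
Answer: -923378598793/92131514592 ≈ -10.022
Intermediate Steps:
s(d) = 159*d
-2598085/s(1696) + (959 - 697*952)/1708265 = -2598085/(159*1696) + (959 - 697*952)/1708265 = -2598085/269664 + (959 - 663544)*(1/1708265) = -2598085*1/269664 - 662585*1/1708265 = -2598085/269664 - 132517/341653 = -923378598793/92131514592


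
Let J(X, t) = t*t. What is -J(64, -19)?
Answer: -361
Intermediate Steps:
J(X, t) = t**2
-J(64, -19) = -1*(-19)**2 = -1*361 = -361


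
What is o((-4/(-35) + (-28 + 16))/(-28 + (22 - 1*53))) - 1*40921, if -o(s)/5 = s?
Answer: -16900789/413 ≈ -40922.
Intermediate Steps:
o(s) = -5*s
o((-4/(-35) + (-28 + 16))/(-28 + (22 - 1*53))) - 1*40921 = -5*(-4/(-35) + (-28 + 16))/(-28 + (22 - 1*53)) - 1*40921 = -5*(-4*(-1/35) - 12)/(-28 + (22 - 53)) - 40921 = -5*(4/35 - 12)/(-28 - 31) - 40921 = -(-416)/(7*(-59)) - 40921 = -(-416)*(-1)/(7*59) - 40921 = -5*416/2065 - 40921 = -416/413 - 40921 = -16900789/413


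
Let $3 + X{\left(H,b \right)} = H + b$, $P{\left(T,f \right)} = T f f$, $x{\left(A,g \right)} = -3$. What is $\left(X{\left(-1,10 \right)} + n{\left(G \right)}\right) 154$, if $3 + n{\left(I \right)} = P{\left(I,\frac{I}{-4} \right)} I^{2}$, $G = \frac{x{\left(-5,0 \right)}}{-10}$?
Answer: $\frac{369618711}{800000} \approx 462.02$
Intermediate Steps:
$P{\left(T,f \right)} = T f^{2}$
$X{\left(H,b \right)} = -3 + H + b$ ($X{\left(H,b \right)} = -3 + \left(H + b\right) = -3 + H + b$)
$G = \frac{3}{10}$ ($G = - \frac{3}{-10} = \left(-3\right) \left(- \frac{1}{10}\right) = \frac{3}{10} \approx 0.3$)
$n{\left(I \right)} = -3 + \frac{I^{5}}{16}$ ($n{\left(I \right)} = -3 + I \left(\frac{I}{-4}\right)^{2} I^{2} = -3 + I \left(I \left(- \frac{1}{4}\right)\right)^{2} I^{2} = -3 + I \left(- \frac{I}{4}\right)^{2} I^{2} = -3 + I \frac{I^{2}}{16} I^{2} = -3 + \frac{I^{3}}{16} I^{2} = -3 + \frac{I^{5}}{16}$)
$\left(X{\left(-1,10 \right)} + n{\left(G \right)}\right) 154 = \left(\left(-3 - 1 + 10\right) - \left(3 - \frac{\left(\frac{3}{10}\right)^{5}}{16}\right)\right) 154 = \left(6 + \left(-3 + \frac{1}{16} \cdot \frac{243}{100000}\right)\right) 154 = \left(6 + \left(-3 + \frac{243}{1600000}\right)\right) 154 = \left(6 - \frac{4799757}{1600000}\right) 154 = \frac{4800243}{1600000} \cdot 154 = \frac{369618711}{800000}$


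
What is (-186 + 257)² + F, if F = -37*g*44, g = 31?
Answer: -45427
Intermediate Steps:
F = -50468 (F = -37*31*44 = -1147*44 = -50468)
(-186 + 257)² + F = (-186 + 257)² - 50468 = 71² - 50468 = 5041 - 50468 = -45427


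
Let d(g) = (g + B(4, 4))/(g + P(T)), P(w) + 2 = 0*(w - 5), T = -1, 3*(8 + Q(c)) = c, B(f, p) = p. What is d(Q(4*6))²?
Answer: 4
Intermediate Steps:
Q(c) = -8 + c/3
P(w) = -2 (P(w) = -2 + 0*(w - 5) = -2 + 0*(-5 + w) = -2 + 0 = -2)
d(g) = (4 + g)/(-2 + g) (d(g) = (g + 4)/(g - 2) = (4 + g)/(-2 + g))
d(Q(4*6))² = ((4 + (-8 + (4*6)/3))/(-2 + (-8 + (4*6)/3)))² = ((4 + (-8 + (⅓)*24))/(-2 + (-8 + (⅓)*24)))² = ((4 + (-8 + 8))/(-2 + (-8 + 8)))² = ((4 + 0)/(-2 + 0))² = (4/(-2))² = (-½*4)² = (-2)² = 4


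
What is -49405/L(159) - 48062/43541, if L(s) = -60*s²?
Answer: -14150436443/13209120252 ≈ -1.0713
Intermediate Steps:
-49405/L(159) - 48062/43541 = -49405/((-60*159²)) - 48062/43541 = -49405/((-60*25281)) - 48062*1/43541 = -49405/(-1516860) - 48062/43541 = -49405*(-1/1516860) - 48062/43541 = 9881/303372 - 48062/43541 = -14150436443/13209120252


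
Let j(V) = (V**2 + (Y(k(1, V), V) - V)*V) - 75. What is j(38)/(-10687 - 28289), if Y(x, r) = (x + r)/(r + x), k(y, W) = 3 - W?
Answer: 37/38976 ≈ 0.00094930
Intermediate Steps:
Y(x, r) = 1 (Y(x, r) = (r + x)/(r + x) = 1)
j(V) = -75 + V**2 + V*(1 - V) (j(V) = (V**2 + (1 - V)*V) - 75 = (V**2 + V*(1 - V)) - 75 = -75 + V**2 + V*(1 - V))
j(38)/(-10687 - 28289) = (-75 + 38)/(-10687 - 28289) = -37/(-38976) = -37*(-1/38976) = 37/38976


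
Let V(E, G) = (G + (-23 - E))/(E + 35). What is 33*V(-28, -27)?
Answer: -726/7 ≈ -103.71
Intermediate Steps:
V(E, G) = (-23 + G - E)/(35 + E)
33*V(-28, -27) = 33*((-23 - 27 - 1*(-28))/(35 - 28)) = 33*((-23 - 27 + 28)/7) = 33*((⅐)*(-22)) = 33*(-22/7) = -726/7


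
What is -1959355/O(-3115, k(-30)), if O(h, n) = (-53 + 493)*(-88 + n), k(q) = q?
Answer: 391871/10384 ≈ 37.738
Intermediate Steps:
O(h, n) = -38720 + 440*n (O(h, n) = 440*(-88 + n) = -38720 + 440*n)
-1959355/O(-3115, k(-30)) = -1959355/(-38720 + 440*(-30)) = -1959355/(-38720 - 13200) = -1959355/(-51920) = -1959355*(-1/51920) = 391871/10384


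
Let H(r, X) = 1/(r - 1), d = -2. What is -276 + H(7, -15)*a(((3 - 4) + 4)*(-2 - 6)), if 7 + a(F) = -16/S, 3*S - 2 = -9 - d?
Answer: -8267/30 ≈ -275.57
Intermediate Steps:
S = -5/3 (S = 2/3 + (-9 - 1*(-2))/3 = 2/3 + (-9 + 2)/3 = 2/3 + (1/3)*(-7) = 2/3 - 7/3 = -5/3 ≈ -1.6667)
H(r, X) = 1/(-1 + r)
a(F) = 13/5 (a(F) = -7 - 16/(-5/3) = -7 - 16*(-3/5) = -7 + 48/5 = 13/5)
-276 + H(7, -15)*a(((3 - 4) + 4)*(-2 - 6)) = -276 + (13/5)/(-1 + 7) = -276 + (13/5)/6 = -276 + (1/6)*(13/5) = -276 + 13/30 = -8267/30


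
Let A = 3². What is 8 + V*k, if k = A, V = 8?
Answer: 80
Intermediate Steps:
A = 9
k = 9
8 + V*k = 8 + 8*9 = 8 + 72 = 80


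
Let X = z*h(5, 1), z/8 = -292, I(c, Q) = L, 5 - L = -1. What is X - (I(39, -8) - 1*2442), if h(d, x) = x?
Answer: 100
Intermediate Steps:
L = 6 (L = 5 - 1*(-1) = 5 + 1 = 6)
I(c, Q) = 6
z = -2336 (z = 8*(-292) = -2336)
X = -2336 (X = -2336*1 = -2336)
X - (I(39, -8) - 1*2442) = -2336 - (6 - 1*2442) = -2336 - (6 - 2442) = -2336 - 1*(-2436) = -2336 + 2436 = 100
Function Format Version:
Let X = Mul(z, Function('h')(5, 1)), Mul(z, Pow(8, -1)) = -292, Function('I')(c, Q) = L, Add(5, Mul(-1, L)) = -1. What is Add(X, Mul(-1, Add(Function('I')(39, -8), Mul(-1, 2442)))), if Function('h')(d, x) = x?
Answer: 100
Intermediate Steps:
L = 6 (L = Add(5, Mul(-1, -1)) = Add(5, 1) = 6)
Function('I')(c, Q) = 6
z = -2336 (z = Mul(8, -292) = -2336)
X = -2336 (X = Mul(-2336, 1) = -2336)
Add(X, Mul(-1, Add(Function('I')(39, -8), Mul(-1, 2442)))) = Add(-2336, Mul(-1, Add(6, Mul(-1, 2442)))) = Add(-2336, Mul(-1, Add(6, -2442))) = Add(-2336, Mul(-1, -2436)) = Add(-2336, 2436) = 100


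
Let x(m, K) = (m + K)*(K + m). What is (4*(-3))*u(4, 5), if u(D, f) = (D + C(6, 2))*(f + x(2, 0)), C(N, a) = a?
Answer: -648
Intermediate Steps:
x(m, K) = (K + m)² (x(m, K) = (K + m)*(K + m) = (K + m)²)
u(D, f) = (2 + D)*(4 + f) (u(D, f) = (D + 2)*(f + (0 + 2)²) = (2 + D)*(f + 2²) = (2 + D)*(f + 4) = (2 + D)*(4 + f))
(4*(-3))*u(4, 5) = (4*(-3))*(8 + 2*5 + 4*4 + 4*5) = -12*(8 + 10 + 16 + 20) = -12*54 = -648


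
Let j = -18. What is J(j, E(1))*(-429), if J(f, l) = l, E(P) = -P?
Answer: 429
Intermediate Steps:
J(j, E(1))*(-429) = -1*1*(-429) = -1*(-429) = 429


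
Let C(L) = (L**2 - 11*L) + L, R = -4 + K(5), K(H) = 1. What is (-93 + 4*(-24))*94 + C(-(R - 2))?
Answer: -17791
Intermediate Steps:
R = -3 (R = -4 + 1 = -3)
C(L) = L**2 - 10*L
(-93 + 4*(-24))*94 + C(-(R - 2)) = (-93 + 4*(-24))*94 + (-(-3 - 2))*(-10 - (-3 - 2)) = (-93 - 96)*94 + (-1*(-5))*(-10 - 1*(-5)) = -189*94 + 5*(-10 + 5) = -17766 + 5*(-5) = -17766 - 25 = -17791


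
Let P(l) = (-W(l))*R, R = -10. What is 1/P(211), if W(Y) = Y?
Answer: 1/2110 ≈ 0.00047393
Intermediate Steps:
P(l) = 10*l (P(l) = -l*(-10) = 10*l)
1/P(211) = 1/(10*211) = 1/2110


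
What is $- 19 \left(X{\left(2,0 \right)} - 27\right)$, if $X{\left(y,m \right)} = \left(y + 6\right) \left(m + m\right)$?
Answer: $513$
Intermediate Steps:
$X{\left(y,m \right)} = 2 m \left(6 + y\right)$ ($X{\left(y,m \right)} = \left(6 + y\right) 2 m = 2 m \left(6 + y\right)$)
$- 19 \left(X{\left(2,0 \right)} - 27\right) = - 19 \left(2 \cdot 0 \left(6 + 2\right) - 27\right) = - 19 \left(2 \cdot 0 \cdot 8 - 27\right) = - 19 \left(0 - 27\right) = \left(-19\right) \left(-27\right) = 513$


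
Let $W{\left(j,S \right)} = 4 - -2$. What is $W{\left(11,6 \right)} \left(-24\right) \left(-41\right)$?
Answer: $5904$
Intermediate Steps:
$W{\left(j,S \right)} = 6$ ($W{\left(j,S \right)} = 4 + 2 = 6$)
$W{\left(11,6 \right)} \left(-24\right) \left(-41\right) = 6 \left(-24\right) \left(-41\right) = \left(-144\right) \left(-41\right) = 5904$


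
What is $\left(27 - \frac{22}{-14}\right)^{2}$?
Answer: $\frac{40000}{49} \approx 816.33$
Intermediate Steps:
$\left(27 - \frac{22}{-14}\right)^{2} = \left(27 - - \frac{11}{7}\right)^{2} = \left(27 + \frac{11}{7}\right)^{2} = \left(\frac{200}{7}\right)^{2} = \frac{40000}{49}$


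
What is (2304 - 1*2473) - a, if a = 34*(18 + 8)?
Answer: -1053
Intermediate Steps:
a = 884 (a = 34*26 = 884)
(2304 - 1*2473) - a = (2304 - 1*2473) - 1*884 = (2304 - 2473) - 884 = -169 - 884 = -1053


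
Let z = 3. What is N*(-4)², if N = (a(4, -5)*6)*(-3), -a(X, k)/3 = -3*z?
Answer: -7776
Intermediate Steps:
a(X, k) = 27 (a(X, k) = -(-9)*3 = -3*(-9) = 27)
N = -486 (N = (27*6)*(-3) = 162*(-3) = -486)
N*(-4)² = -486*(-4)² = -486*16 = -7776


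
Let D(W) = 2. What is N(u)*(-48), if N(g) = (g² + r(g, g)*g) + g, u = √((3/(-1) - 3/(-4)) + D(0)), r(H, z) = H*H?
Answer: 12 - 18*I ≈ 12.0 - 18.0*I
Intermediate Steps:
r(H, z) = H²
u = I/2 (u = √((3/(-1) - 3/(-4)) + 2) = √((3*(-1) - 3*(-¼)) + 2) = √((-3 + ¾) + 2) = √(-9/4 + 2) = √(-¼) = I/2 ≈ 0.5*I)
N(g) = g + g² + g³ (N(g) = (g² + g²*g) + g = (g² + g³) + g = g + g² + g³)
N(u)*(-48) = ((I/2)*(1 + I/2 + (I/2)²))*(-48) = ((I/2)*(1 + I/2 - ¼))*(-48) = ((I/2)*(¾ + I/2))*(-48) = (I*(¾ + I/2)/2)*(-48) = -24*I*(¾ + I/2)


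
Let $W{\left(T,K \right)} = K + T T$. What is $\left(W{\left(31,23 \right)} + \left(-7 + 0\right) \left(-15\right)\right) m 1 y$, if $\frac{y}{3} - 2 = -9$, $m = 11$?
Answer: $-251559$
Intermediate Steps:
$y = -21$ ($y = 6 + 3 \left(-9\right) = 6 - 27 = -21$)
$W{\left(T,K \right)} = K + T^{2}$
$\left(W{\left(31,23 \right)} + \left(-7 + 0\right) \left(-15\right)\right) m 1 y = \left(\left(23 + 31^{2}\right) + \left(-7 + 0\right) \left(-15\right)\right) 11 \cdot 1 \left(-21\right) = \left(\left(23 + 961\right) - -105\right) 11 \left(-21\right) = \left(984 + 105\right) \left(-231\right) = 1089 \left(-231\right) = -251559$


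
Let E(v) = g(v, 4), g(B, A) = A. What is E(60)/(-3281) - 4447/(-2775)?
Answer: 14579507/9104775 ≈ 1.6013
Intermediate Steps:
E(v) = 4
E(60)/(-3281) - 4447/(-2775) = 4/(-3281) - 4447/(-2775) = 4*(-1/3281) - 4447*(-1/2775) = -4/3281 + 4447/2775 = 14579507/9104775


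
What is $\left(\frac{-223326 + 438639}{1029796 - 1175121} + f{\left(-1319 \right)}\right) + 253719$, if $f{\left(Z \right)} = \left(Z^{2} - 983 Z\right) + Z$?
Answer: $\frac{477935634537}{145325} \approx 3.2887 \cdot 10^{6}$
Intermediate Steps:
$f{\left(Z \right)} = Z^{2} - 982 Z$
$\left(\frac{-223326 + 438639}{1029796 - 1175121} + f{\left(-1319 \right)}\right) + 253719 = \left(\frac{-223326 + 438639}{1029796 - 1175121} - 1319 \left(-982 - 1319\right)\right) + 253719 = \left(\frac{215313}{-145325} - -3035019\right) + 253719 = \left(215313 \left(- \frac{1}{145325}\right) + 3035019\right) + 253719 = \left(- \frac{215313}{145325} + 3035019\right) + 253719 = \frac{441063920862}{145325} + 253719 = \frac{477935634537}{145325}$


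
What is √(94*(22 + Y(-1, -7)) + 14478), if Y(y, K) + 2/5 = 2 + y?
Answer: 2*√103765/5 ≈ 128.85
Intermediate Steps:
Y(y, K) = 8/5 + y (Y(y, K) = -⅖ + (2 + y) = 8/5 + y)
√(94*(22 + Y(-1, -7)) + 14478) = √(94*(22 + (8/5 - 1)) + 14478) = √(94*(22 + ⅗) + 14478) = √(94*(113/5) + 14478) = √(10622/5 + 14478) = √(83012/5) = 2*√103765/5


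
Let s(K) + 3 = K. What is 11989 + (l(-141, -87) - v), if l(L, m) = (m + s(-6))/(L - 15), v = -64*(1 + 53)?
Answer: 200793/13 ≈ 15446.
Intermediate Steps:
s(K) = -3 + K
v = -3456 (v = -64*54 = -3456)
l(L, m) = (-9 + m)/(-15 + L) (l(L, m) = (m + (-3 - 6))/(L - 15) = (m - 9)/(-15 + L) = (-9 + m)/(-15 + L))
11989 + (l(-141, -87) - v) = 11989 + ((-9 - 87)/(-15 - 141) - 1*(-3456)) = 11989 + (-96/(-156) + 3456) = 11989 + (-1/156*(-96) + 3456) = 11989 + (8/13 + 3456) = 11989 + 44936/13 = 200793/13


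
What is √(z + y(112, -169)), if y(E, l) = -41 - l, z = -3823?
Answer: I*√3695 ≈ 60.786*I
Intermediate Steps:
√(z + y(112, -169)) = √(-3823 + (-41 - 1*(-169))) = √(-3823 + (-41 + 169)) = √(-3823 + 128) = √(-3695) = I*√3695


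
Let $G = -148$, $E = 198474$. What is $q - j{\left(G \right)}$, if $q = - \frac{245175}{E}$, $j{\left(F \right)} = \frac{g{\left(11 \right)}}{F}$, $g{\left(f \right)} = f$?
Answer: $- \frac{5683781}{4895692} \approx -1.161$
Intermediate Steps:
$j{\left(F \right)} = \frac{11}{F}$
$q = - \frac{81725}{66158}$ ($q = - \frac{245175}{198474} = \left(-245175\right) \frac{1}{198474} = - \frac{81725}{66158} \approx -1.2353$)
$q - j{\left(G \right)} = - \frac{81725}{66158} - \frac{11}{-148} = - \frac{81725}{66158} - 11 \left(- \frac{1}{148}\right) = - \frac{81725}{66158} - - \frac{11}{148} = - \frac{81725}{66158} + \frac{11}{148} = - \frac{5683781}{4895692}$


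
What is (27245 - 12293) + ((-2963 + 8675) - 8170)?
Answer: 12494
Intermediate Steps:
(27245 - 12293) + ((-2963 + 8675) - 8170) = 14952 + (5712 - 8170) = 14952 - 2458 = 12494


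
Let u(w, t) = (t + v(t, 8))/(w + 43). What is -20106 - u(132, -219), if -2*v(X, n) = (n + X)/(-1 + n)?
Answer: -9851369/490 ≈ -20105.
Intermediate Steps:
v(X, n) = -(X + n)/(2*(-1 + n)) (v(X, n) = -(n + X)/(2*(-1 + n)) = -(X + n)/(2*(-1 + n)))
u(w, t) = (-4/7 + 13*t/14)/(43 + w) (u(w, t) = (t + (-t - 1*8)/(2*(-1 + 8)))/(w + 43) = (t + (½)*(-t - 8)/7)/(43 + w) = (t + (½)*(⅐)*(-8 - t))/(43 + w) = (t + (-4/7 - t/14))/(43 + w) = (-4/7 + 13*t/14)/(43 + w))
-20106 - u(132, -219) = -20106 - (-8 + 13*(-219))/(14*(43 + 132)) = -20106 - (-8 - 2847)/(14*175) = -20106 - (-2855)/(14*175) = -20106 - 1*(-571/490) = -20106 + 571/490 = -9851369/490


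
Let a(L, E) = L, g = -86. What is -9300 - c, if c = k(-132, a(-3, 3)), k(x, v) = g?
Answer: -9214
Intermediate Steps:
k(x, v) = -86
c = -86
-9300 - c = -9300 - 1*(-86) = -9300 + 86 = -9214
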